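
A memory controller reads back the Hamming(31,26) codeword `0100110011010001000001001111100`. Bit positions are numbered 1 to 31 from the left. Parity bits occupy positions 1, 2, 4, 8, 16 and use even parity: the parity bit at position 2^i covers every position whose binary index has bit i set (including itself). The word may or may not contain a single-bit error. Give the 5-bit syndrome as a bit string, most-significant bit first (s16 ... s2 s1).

10001

s1: b1⊕b3⊕b5⊕b7⊕b9⊕b11⊕b13⊕b15⊕b17⊕b19⊕b21⊕b23⊕b25⊕b27⊕b29⊕b31 = 0⊕0⊕1⊕0⊕1⊕0⊕0⊕0⊕0⊕0⊕0⊕0⊕1⊕1⊕1⊕0 = 1
s2: b2⊕b3⊕b6⊕b7⊕b10⊕b11⊕b14⊕b15⊕b18⊕b19⊕b22⊕b23⊕b26⊕b27⊕b30⊕b31 = 1⊕0⊕1⊕0⊕1⊕0⊕0⊕0⊕0⊕0⊕1⊕0⊕1⊕1⊕0⊕0 = 0
s4: b4⊕b5⊕b6⊕b7⊕b12⊕b13⊕b14⊕b15⊕b20⊕b21⊕b22⊕b23⊕b28⊕b29⊕b30⊕b31 = 0⊕1⊕1⊕0⊕1⊕0⊕0⊕0⊕0⊕0⊕1⊕0⊕1⊕1⊕0⊕0 = 0
s8: b8⊕b9⊕b10⊕b11⊕b12⊕b13⊕b14⊕b15⊕b24⊕b25⊕b26⊕b27⊕b28⊕b29⊕b30⊕b31 = 0⊕1⊕1⊕0⊕1⊕0⊕0⊕0⊕0⊕1⊕1⊕1⊕1⊕1⊕0⊕0 = 0
s16: b16⊕b17⊕b18⊕b19⊕b20⊕b21⊕b22⊕b23⊕b24⊕b25⊕b26⊕b27⊕b28⊕b29⊕b30⊕b31 = 1⊕0⊕0⊕0⊕0⊕0⊕1⊕0⊕0⊕1⊕1⊕1⊕1⊕1⊕0⊕0 = 1
Syndrome (s16...s1) = 10001 → position 17.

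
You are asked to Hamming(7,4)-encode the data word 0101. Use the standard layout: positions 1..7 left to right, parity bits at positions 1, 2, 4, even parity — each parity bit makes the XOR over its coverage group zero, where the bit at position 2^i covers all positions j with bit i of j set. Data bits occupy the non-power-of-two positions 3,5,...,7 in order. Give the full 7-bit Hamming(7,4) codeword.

0100101

Place data bits at non-power-of-two positions: b3=0, b5=1, b6=0, b7=1.
p1 = XOR of data positions {3,5,7} = 0⊕1⊕1 = 0
p2 = XOR of data positions {3,6,7} = 0⊕0⊕1 = 1
p4 = XOR of data positions {5,6,7} = 1⊕0⊕1 = 0
Codeword b1..b7 = 0100101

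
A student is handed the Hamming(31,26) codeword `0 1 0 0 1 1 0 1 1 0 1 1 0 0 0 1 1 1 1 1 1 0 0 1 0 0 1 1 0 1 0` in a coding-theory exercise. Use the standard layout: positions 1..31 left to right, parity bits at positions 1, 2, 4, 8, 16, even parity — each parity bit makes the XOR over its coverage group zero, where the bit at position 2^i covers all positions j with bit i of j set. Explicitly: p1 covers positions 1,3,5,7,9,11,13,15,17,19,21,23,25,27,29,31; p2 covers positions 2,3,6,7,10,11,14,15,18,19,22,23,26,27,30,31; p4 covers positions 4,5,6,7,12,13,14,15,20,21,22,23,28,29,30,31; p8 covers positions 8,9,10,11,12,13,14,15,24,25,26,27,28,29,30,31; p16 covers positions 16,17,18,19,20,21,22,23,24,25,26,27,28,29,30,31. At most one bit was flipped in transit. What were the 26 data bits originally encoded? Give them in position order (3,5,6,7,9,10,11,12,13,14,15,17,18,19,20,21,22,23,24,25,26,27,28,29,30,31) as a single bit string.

01111011000111110010011010

s1: b1⊕b3⊕b5⊕b7⊕b9⊕b11⊕b13⊕b15⊕b17⊕b19⊕b21⊕b23⊕b25⊕b27⊕b29⊕b31 = 0⊕0⊕1⊕0⊕1⊕1⊕0⊕0⊕1⊕1⊕1⊕0⊕0⊕1⊕0⊕0 = 1
s2: b2⊕b3⊕b6⊕b7⊕b10⊕b11⊕b14⊕b15⊕b18⊕b19⊕b22⊕b23⊕b26⊕b27⊕b30⊕b31 = 1⊕0⊕1⊕0⊕0⊕1⊕0⊕0⊕1⊕1⊕0⊕0⊕0⊕1⊕1⊕0 = 1
s4: b4⊕b5⊕b6⊕b7⊕b12⊕b13⊕b14⊕b15⊕b20⊕b21⊕b22⊕b23⊕b28⊕b29⊕b30⊕b31 = 0⊕1⊕1⊕0⊕1⊕0⊕0⊕0⊕1⊕1⊕0⊕0⊕1⊕0⊕1⊕0 = 1
s8: b8⊕b9⊕b10⊕b11⊕b12⊕b13⊕b14⊕b15⊕b24⊕b25⊕b26⊕b27⊕b28⊕b29⊕b30⊕b31 = 1⊕1⊕0⊕1⊕1⊕0⊕0⊕0⊕1⊕0⊕0⊕1⊕1⊕0⊕1⊕0 = 0
s16: b16⊕b17⊕b18⊕b19⊕b20⊕b21⊕b22⊕b23⊕b24⊕b25⊕b26⊕b27⊕b28⊕b29⊕b30⊕b31 = 1⊕1⊕1⊕1⊕1⊕1⊕0⊕0⊕1⊕0⊕0⊕1⊕1⊕0⊕1⊕0 = 0
Syndrome (s16...s1) = 00111 → position 7.
Flip bit 7: corrected codeword = 0100111110110001111110010011010
Data bits at positions 3,5,6,7,9,10,11,12,13,14,15,17,18,19,20,21,22,23,24,25,26,27,28,29,30,31: 01111011000111110010011010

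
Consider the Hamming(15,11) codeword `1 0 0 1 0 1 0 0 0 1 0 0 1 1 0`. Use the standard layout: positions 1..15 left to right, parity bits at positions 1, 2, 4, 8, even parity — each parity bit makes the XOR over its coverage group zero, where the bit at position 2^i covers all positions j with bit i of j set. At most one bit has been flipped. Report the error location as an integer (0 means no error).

s1: b1⊕b3⊕b5⊕b7⊕b9⊕b11⊕b13⊕b15 = 1⊕0⊕0⊕0⊕0⊕0⊕1⊕0 = 0
s2: b2⊕b3⊕b6⊕b7⊕b10⊕b11⊕b14⊕b15 = 0⊕0⊕1⊕0⊕1⊕0⊕1⊕0 = 1
s4: b4⊕b5⊕b6⊕b7⊕b12⊕b13⊕b14⊕b15 = 1⊕0⊕1⊕0⊕0⊕1⊕1⊕0 = 0
s8: b8⊕b9⊕b10⊕b11⊕b12⊕b13⊕b14⊕b15 = 0⊕0⊕1⊕0⊕0⊕1⊕1⊕0 = 1
Syndrome (s8...s1) = 1010 → position 10.

10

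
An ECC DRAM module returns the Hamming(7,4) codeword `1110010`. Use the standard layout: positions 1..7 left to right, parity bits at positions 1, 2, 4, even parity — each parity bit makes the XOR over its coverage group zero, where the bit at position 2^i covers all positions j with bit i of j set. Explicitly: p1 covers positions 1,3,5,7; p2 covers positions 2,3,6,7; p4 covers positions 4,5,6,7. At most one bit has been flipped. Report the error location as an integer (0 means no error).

6

s1: b1⊕b3⊕b5⊕b7 = 1⊕1⊕0⊕0 = 0
s2: b2⊕b3⊕b6⊕b7 = 1⊕1⊕1⊕0 = 1
s4: b4⊕b5⊕b6⊕b7 = 0⊕0⊕1⊕0 = 1
Syndrome (s4...s1) = 110 → position 6.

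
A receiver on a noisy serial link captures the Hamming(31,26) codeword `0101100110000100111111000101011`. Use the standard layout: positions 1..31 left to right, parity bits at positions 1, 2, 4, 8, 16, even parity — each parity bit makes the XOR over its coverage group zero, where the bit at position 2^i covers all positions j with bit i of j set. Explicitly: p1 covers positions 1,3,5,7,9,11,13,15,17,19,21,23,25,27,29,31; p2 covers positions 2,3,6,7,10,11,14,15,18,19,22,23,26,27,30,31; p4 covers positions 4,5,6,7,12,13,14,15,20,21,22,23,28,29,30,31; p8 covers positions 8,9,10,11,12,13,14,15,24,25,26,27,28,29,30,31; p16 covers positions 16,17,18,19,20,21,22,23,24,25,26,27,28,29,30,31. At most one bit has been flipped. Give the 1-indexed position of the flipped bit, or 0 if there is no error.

s1: b1⊕b3⊕b5⊕b7⊕b9⊕b11⊕b13⊕b15⊕b17⊕b19⊕b21⊕b23⊕b25⊕b27⊕b29⊕b31 = 0⊕0⊕1⊕0⊕1⊕0⊕0⊕0⊕1⊕1⊕1⊕0⊕0⊕0⊕0⊕1 = 0
s2: b2⊕b3⊕b6⊕b7⊕b10⊕b11⊕b14⊕b15⊕b18⊕b19⊕b22⊕b23⊕b26⊕b27⊕b30⊕b31 = 1⊕0⊕0⊕0⊕0⊕0⊕1⊕0⊕1⊕1⊕1⊕0⊕1⊕0⊕1⊕1 = 0
s4: b4⊕b5⊕b6⊕b7⊕b12⊕b13⊕b14⊕b15⊕b20⊕b21⊕b22⊕b23⊕b28⊕b29⊕b30⊕b31 = 1⊕1⊕0⊕0⊕0⊕0⊕1⊕0⊕1⊕1⊕1⊕0⊕1⊕0⊕1⊕1 = 1
s8: b8⊕b9⊕b10⊕b11⊕b12⊕b13⊕b14⊕b15⊕b24⊕b25⊕b26⊕b27⊕b28⊕b29⊕b30⊕b31 = 1⊕1⊕0⊕0⊕0⊕0⊕1⊕0⊕0⊕0⊕1⊕0⊕1⊕0⊕1⊕1 = 1
s16: b16⊕b17⊕b18⊕b19⊕b20⊕b21⊕b22⊕b23⊕b24⊕b25⊕b26⊕b27⊕b28⊕b29⊕b30⊕b31 = 0⊕1⊕1⊕1⊕1⊕1⊕1⊕0⊕0⊕0⊕1⊕0⊕1⊕0⊕1⊕1 = 0
Syndrome (s16...s1) = 01100 → position 12.

12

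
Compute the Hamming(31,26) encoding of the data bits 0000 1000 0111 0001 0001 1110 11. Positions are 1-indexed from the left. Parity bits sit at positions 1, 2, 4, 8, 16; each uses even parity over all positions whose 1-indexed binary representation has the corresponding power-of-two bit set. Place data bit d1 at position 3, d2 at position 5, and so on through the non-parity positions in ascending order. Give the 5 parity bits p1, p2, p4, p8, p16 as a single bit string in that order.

10010

Place data bits at non-power-of-two positions: b3=0, b5=0, b6=0, b7=0, b9=1, b10=0, b11=0, b12=0, b13=0, b14=1, b15=1, b17=1, b18=0, b19=0, b20=0, b21=1, b22=0, b23=0, b24=0, b25=1, b26=1, b27=1, b28=1, b29=0, b30=1, b31=1.
p1 = XOR of data positions {3,5,7,9,11,13,15,17,19,21,23,25,27,29,31} = 0⊕0⊕0⊕1⊕0⊕0⊕1⊕1⊕0⊕1⊕0⊕1⊕1⊕0⊕1 = 1
p2 = XOR of data positions {3,6,7,10,11,14,15,18,19,22,23,26,27,30,31} = 0⊕0⊕0⊕0⊕0⊕1⊕1⊕0⊕0⊕0⊕0⊕1⊕1⊕1⊕1 = 0
p4 = XOR of data positions {5,6,7,12,13,14,15,20,21,22,23,28,29,30,31} = 0⊕0⊕0⊕0⊕0⊕1⊕1⊕0⊕1⊕0⊕0⊕1⊕0⊕1⊕1 = 0
p8 = XOR of data positions {9,10,11,12,13,14,15,24,25,26,27,28,29,30,31} = 1⊕0⊕0⊕0⊕0⊕1⊕1⊕0⊕1⊕1⊕1⊕1⊕0⊕1⊕1 = 1
p16 = XOR of data positions {17,18,19,20,21,22,23,24,25,26,27,28,29,30,31} = 1⊕0⊕0⊕0⊕1⊕0⊕0⊕0⊕1⊕1⊕1⊕1⊕0⊕1⊕1 = 0
Parity bits p1,p2,p4,p8,p16 = 10010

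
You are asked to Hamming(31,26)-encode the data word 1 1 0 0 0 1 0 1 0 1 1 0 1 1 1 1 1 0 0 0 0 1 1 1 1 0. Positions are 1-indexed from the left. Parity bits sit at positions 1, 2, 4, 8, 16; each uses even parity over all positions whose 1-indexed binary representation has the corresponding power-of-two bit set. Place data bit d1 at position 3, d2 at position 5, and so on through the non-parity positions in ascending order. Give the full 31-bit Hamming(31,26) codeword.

Place data bits at non-power-of-two positions: b3=1, b5=1, b6=0, b7=0, b9=0, b10=1, b11=0, b12=1, b13=0, b14=1, b15=1, b17=0, b18=1, b19=1, b20=1, b21=1, b22=1, b23=0, b24=0, b25=0, b26=0, b27=1, b28=1, b29=1, b30=1, b31=0.
p1 = XOR of data positions {3,5,7,9,11,13,15,17,19,21,23,25,27,29,31} = 1⊕1⊕0⊕0⊕0⊕0⊕1⊕0⊕1⊕1⊕0⊕0⊕1⊕1⊕0 = 1
p2 = XOR of data positions {3,6,7,10,11,14,15,18,19,22,23,26,27,30,31} = 1⊕0⊕0⊕1⊕0⊕1⊕1⊕1⊕1⊕1⊕0⊕0⊕1⊕1⊕0 = 1
p4 = XOR of data positions {5,6,7,12,13,14,15,20,21,22,23,28,29,30,31} = 1⊕0⊕0⊕1⊕0⊕1⊕1⊕1⊕1⊕1⊕0⊕1⊕1⊕1⊕0 = 0
p8 = XOR of data positions {9,10,11,12,13,14,15,24,25,26,27,28,29,30,31} = 0⊕1⊕0⊕1⊕0⊕1⊕1⊕0⊕0⊕0⊕1⊕1⊕1⊕1⊕0 = 0
p16 = XOR of data positions {17,18,19,20,21,22,23,24,25,26,27,28,29,30,31} = 0⊕1⊕1⊕1⊕1⊕1⊕0⊕0⊕0⊕0⊕1⊕1⊕1⊕1⊕0 = 1
Codeword b1..b31 = 1110100001010111011111000011110

1110100001010111011111000011110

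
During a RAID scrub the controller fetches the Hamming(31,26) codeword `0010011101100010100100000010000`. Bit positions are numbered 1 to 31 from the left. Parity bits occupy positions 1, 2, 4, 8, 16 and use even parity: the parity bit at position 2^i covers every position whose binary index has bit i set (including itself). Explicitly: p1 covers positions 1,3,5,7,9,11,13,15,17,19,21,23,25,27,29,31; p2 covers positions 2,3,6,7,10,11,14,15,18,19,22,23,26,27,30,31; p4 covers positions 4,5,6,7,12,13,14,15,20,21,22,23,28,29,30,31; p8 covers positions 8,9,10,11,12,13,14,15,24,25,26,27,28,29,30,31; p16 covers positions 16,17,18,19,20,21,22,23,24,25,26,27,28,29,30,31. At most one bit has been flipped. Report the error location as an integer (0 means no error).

s1: b1⊕b3⊕b5⊕b7⊕b9⊕b11⊕b13⊕b15⊕b17⊕b19⊕b21⊕b23⊕b25⊕b27⊕b29⊕b31 = 0⊕1⊕0⊕1⊕0⊕1⊕0⊕1⊕1⊕0⊕0⊕0⊕0⊕1⊕0⊕0 = 0
s2: b2⊕b3⊕b6⊕b7⊕b10⊕b11⊕b14⊕b15⊕b18⊕b19⊕b22⊕b23⊕b26⊕b27⊕b30⊕b31 = 0⊕1⊕1⊕1⊕1⊕1⊕0⊕1⊕0⊕0⊕0⊕0⊕0⊕1⊕0⊕0 = 1
s4: b4⊕b5⊕b6⊕b7⊕b12⊕b13⊕b14⊕b15⊕b20⊕b21⊕b22⊕b23⊕b28⊕b29⊕b30⊕b31 = 0⊕0⊕1⊕1⊕0⊕0⊕0⊕1⊕1⊕0⊕0⊕0⊕0⊕0⊕0⊕0 = 0
s8: b8⊕b9⊕b10⊕b11⊕b12⊕b13⊕b14⊕b15⊕b24⊕b25⊕b26⊕b27⊕b28⊕b29⊕b30⊕b31 = 1⊕0⊕1⊕1⊕0⊕0⊕0⊕1⊕0⊕0⊕0⊕1⊕0⊕0⊕0⊕0 = 1
s16: b16⊕b17⊕b18⊕b19⊕b20⊕b21⊕b22⊕b23⊕b24⊕b25⊕b26⊕b27⊕b28⊕b29⊕b30⊕b31 = 0⊕1⊕0⊕0⊕1⊕0⊕0⊕0⊕0⊕0⊕0⊕1⊕0⊕0⊕0⊕0 = 1
Syndrome (s16...s1) = 11010 → position 26.

26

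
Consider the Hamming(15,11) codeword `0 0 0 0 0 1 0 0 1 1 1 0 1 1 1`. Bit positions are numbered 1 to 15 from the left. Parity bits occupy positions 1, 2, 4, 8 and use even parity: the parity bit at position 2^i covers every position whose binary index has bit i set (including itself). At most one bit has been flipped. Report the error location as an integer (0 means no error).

2

s1: b1⊕b3⊕b5⊕b7⊕b9⊕b11⊕b13⊕b15 = 0⊕0⊕0⊕0⊕1⊕1⊕1⊕1 = 0
s2: b2⊕b3⊕b6⊕b7⊕b10⊕b11⊕b14⊕b15 = 0⊕0⊕1⊕0⊕1⊕1⊕1⊕1 = 1
s4: b4⊕b5⊕b6⊕b7⊕b12⊕b13⊕b14⊕b15 = 0⊕0⊕1⊕0⊕0⊕1⊕1⊕1 = 0
s8: b8⊕b9⊕b10⊕b11⊕b12⊕b13⊕b14⊕b15 = 0⊕1⊕1⊕1⊕0⊕1⊕1⊕1 = 0
Syndrome (s8...s1) = 0010 → position 2.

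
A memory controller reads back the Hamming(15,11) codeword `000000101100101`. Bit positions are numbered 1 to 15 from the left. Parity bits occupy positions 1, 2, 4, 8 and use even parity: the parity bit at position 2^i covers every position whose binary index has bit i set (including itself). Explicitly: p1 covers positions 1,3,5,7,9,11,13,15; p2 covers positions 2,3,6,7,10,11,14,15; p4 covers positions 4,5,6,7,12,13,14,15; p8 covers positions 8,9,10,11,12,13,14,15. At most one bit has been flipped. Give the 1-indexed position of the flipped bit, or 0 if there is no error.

s1: b1⊕b3⊕b5⊕b7⊕b9⊕b11⊕b13⊕b15 = 0⊕0⊕0⊕1⊕1⊕0⊕1⊕1 = 0
s2: b2⊕b3⊕b6⊕b7⊕b10⊕b11⊕b14⊕b15 = 0⊕0⊕0⊕1⊕1⊕0⊕0⊕1 = 1
s4: b4⊕b5⊕b6⊕b7⊕b12⊕b13⊕b14⊕b15 = 0⊕0⊕0⊕1⊕0⊕1⊕0⊕1 = 1
s8: b8⊕b9⊕b10⊕b11⊕b12⊕b13⊕b14⊕b15 = 0⊕1⊕1⊕0⊕0⊕1⊕0⊕1 = 0
Syndrome (s8...s1) = 0110 → position 6.

6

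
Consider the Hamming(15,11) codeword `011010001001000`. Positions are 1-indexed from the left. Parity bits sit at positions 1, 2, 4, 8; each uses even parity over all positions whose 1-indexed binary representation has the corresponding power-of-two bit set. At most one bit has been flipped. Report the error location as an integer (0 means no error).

1

s1: b1⊕b3⊕b5⊕b7⊕b9⊕b11⊕b13⊕b15 = 0⊕1⊕1⊕0⊕1⊕0⊕0⊕0 = 1
s2: b2⊕b3⊕b6⊕b7⊕b10⊕b11⊕b14⊕b15 = 1⊕1⊕0⊕0⊕0⊕0⊕0⊕0 = 0
s4: b4⊕b5⊕b6⊕b7⊕b12⊕b13⊕b14⊕b15 = 0⊕1⊕0⊕0⊕1⊕0⊕0⊕0 = 0
s8: b8⊕b9⊕b10⊕b11⊕b12⊕b13⊕b14⊕b15 = 0⊕1⊕0⊕0⊕1⊕0⊕0⊕0 = 0
Syndrome (s8...s1) = 0001 → position 1.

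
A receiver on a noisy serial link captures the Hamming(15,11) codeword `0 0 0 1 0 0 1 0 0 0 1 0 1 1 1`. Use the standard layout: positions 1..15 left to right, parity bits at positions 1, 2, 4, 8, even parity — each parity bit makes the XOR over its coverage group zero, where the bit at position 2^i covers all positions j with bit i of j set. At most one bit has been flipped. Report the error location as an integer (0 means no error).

s1: b1⊕b3⊕b5⊕b7⊕b9⊕b11⊕b13⊕b15 = 0⊕0⊕0⊕1⊕0⊕1⊕1⊕1 = 0
s2: b2⊕b3⊕b6⊕b7⊕b10⊕b11⊕b14⊕b15 = 0⊕0⊕0⊕1⊕0⊕1⊕1⊕1 = 0
s4: b4⊕b5⊕b6⊕b7⊕b12⊕b13⊕b14⊕b15 = 1⊕0⊕0⊕1⊕0⊕1⊕1⊕1 = 1
s8: b8⊕b9⊕b10⊕b11⊕b12⊕b13⊕b14⊕b15 = 0⊕0⊕0⊕1⊕0⊕1⊕1⊕1 = 0
Syndrome (s8...s1) = 0100 → position 4.

4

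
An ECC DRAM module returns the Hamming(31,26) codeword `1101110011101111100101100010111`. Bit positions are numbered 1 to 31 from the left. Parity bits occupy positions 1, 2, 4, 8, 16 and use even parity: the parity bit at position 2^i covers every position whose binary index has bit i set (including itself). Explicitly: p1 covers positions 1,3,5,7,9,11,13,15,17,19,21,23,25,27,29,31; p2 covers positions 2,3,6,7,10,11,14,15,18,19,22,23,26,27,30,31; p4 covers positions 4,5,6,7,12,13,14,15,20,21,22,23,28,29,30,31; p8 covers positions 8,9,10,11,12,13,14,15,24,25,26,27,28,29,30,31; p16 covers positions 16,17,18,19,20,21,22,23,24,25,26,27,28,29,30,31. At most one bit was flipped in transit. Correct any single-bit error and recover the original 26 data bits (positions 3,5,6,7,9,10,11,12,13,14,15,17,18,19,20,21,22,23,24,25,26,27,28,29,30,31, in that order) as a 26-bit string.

01101110111101101100010111

s1: b1⊕b3⊕b5⊕b7⊕b9⊕b11⊕b13⊕b15⊕b17⊕b19⊕b21⊕b23⊕b25⊕b27⊕b29⊕b31 = 1⊕0⊕1⊕0⊕1⊕1⊕1⊕1⊕1⊕0⊕0⊕1⊕0⊕1⊕1⊕1 = 1
s2: b2⊕b3⊕b6⊕b7⊕b10⊕b11⊕b14⊕b15⊕b18⊕b19⊕b22⊕b23⊕b26⊕b27⊕b30⊕b31 = 1⊕0⊕1⊕0⊕1⊕1⊕1⊕1⊕0⊕0⊕1⊕1⊕0⊕1⊕1⊕1 = 1
s4: b4⊕b5⊕b6⊕b7⊕b12⊕b13⊕b14⊕b15⊕b20⊕b21⊕b22⊕b23⊕b28⊕b29⊕b30⊕b31 = 1⊕1⊕1⊕0⊕0⊕1⊕1⊕1⊕1⊕0⊕1⊕1⊕0⊕1⊕1⊕1 = 0
s8: b8⊕b9⊕b10⊕b11⊕b12⊕b13⊕b14⊕b15⊕b24⊕b25⊕b26⊕b27⊕b28⊕b29⊕b30⊕b31 = 0⊕1⊕1⊕1⊕0⊕1⊕1⊕1⊕0⊕0⊕0⊕1⊕0⊕1⊕1⊕1 = 0
s16: b16⊕b17⊕b18⊕b19⊕b20⊕b21⊕b22⊕b23⊕b24⊕b25⊕b26⊕b27⊕b28⊕b29⊕b30⊕b31 = 1⊕1⊕0⊕0⊕1⊕0⊕1⊕1⊕0⊕0⊕0⊕1⊕0⊕1⊕1⊕1 = 1
Syndrome (s16...s1) = 10011 → position 19.
Flip bit 19: corrected codeword = 1101110011101111101101100010111
Data bits at positions 3,5,6,7,9,10,11,12,13,14,15,17,18,19,20,21,22,23,24,25,26,27,28,29,30,31: 01101110111101101100010111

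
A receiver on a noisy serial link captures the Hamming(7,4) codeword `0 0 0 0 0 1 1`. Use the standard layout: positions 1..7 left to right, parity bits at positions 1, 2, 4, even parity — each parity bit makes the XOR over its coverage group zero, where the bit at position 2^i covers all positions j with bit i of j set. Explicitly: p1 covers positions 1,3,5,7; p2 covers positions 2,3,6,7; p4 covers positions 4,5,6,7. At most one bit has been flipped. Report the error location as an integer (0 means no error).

s1: b1⊕b3⊕b5⊕b7 = 0⊕0⊕0⊕1 = 1
s2: b2⊕b3⊕b6⊕b7 = 0⊕0⊕1⊕1 = 0
s4: b4⊕b5⊕b6⊕b7 = 0⊕0⊕1⊕1 = 0
Syndrome (s4...s1) = 001 → position 1.

1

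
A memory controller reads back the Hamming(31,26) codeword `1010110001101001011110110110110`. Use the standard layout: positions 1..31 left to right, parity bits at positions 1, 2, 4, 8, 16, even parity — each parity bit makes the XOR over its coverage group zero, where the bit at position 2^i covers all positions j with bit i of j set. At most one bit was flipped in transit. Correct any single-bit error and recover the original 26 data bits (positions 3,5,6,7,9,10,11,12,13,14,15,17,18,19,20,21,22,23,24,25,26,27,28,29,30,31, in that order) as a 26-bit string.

s1: b1⊕b3⊕b5⊕b7⊕b9⊕b11⊕b13⊕b15⊕b17⊕b19⊕b21⊕b23⊕b25⊕b27⊕b29⊕b31 = 1⊕1⊕1⊕0⊕0⊕1⊕1⊕0⊕0⊕1⊕1⊕1⊕0⊕1⊕1⊕0 = 0
s2: b2⊕b3⊕b6⊕b7⊕b10⊕b11⊕b14⊕b15⊕b18⊕b19⊕b22⊕b23⊕b26⊕b27⊕b30⊕b31 = 0⊕1⊕1⊕0⊕1⊕1⊕0⊕0⊕1⊕1⊕0⊕1⊕1⊕1⊕1⊕0 = 0
s4: b4⊕b5⊕b6⊕b7⊕b12⊕b13⊕b14⊕b15⊕b20⊕b21⊕b22⊕b23⊕b28⊕b29⊕b30⊕b31 = 0⊕1⊕1⊕0⊕0⊕1⊕0⊕0⊕1⊕1⊕0⊕1⊕0⊕1⊕1⊕0 = 0
s8: b8⊕b9⊕b10⊕b11⊕b12⊕b13⊕b14⊕b15⊕b24⊕b25⊕b26⊕b27⊕b28⊕b29⊕b30⊕b31 = 0⊕0⊕1⊕1⊕0⊕1⊕0⊕0⊕1⊕0⊕1⊕1⊕0⊕1⊕1⊕0 = 0
s16: b16⊕b17⊕b18⊕b19⊕b20⊕b21⊕b22⊕b23⊕b24⊕b25⊕b26⊕b27⊕b28⊕b29⊕b30⊕b31 = 1⊕0⊕1⊕1⊕1⊕1⊕0⊕1⊕1⊕0⊕1⊕1⊕0⊕1⊕1⊕0 = 1
Syndrome (s16...s1) = 10000 → position 16.
Flip bit 16: corrected codeword = 1010110001101000011110110110110
Data bits at positions 3,5,6,7,9,10,11,12,13,14,15,17,18,19,20,21,22,23,24,25,26,27,28,29,30,31: 11100110100011110110110110

11100110100011110110110110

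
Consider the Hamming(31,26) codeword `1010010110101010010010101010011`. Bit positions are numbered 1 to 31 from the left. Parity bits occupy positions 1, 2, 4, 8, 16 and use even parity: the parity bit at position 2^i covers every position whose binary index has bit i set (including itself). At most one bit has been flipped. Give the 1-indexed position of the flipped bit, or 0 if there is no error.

s1: b1⊕b3⊕b5⊕b7⊕b9⊕b11⊕b13⊕b15⊕b17⊕b19⊕b21⊕b23⊕b25⊕b27⊕b29⊕b31 = 1⊕1⊕0⊕0⊕1⊕1⊕1⊕1⊕0⊕0⊕1⊕1⊕1⊕1⊕0⊕1 = 1
s2: b2⊕b3⊕b6⊕b7⊕b10⊕b11⊕b14⊕b15⊕b18⊕b19⊕b22⊕b23⊕b26⊕b27⊕b30⊕b31 = 0⊕1⊕1⊕0⊕0⊕1⊕0⊕1⊕1⊕0⊕0⊕1⊕0⊕1⊕1⊕1 = 1
s4: b4⊕b5⊕b6⊕b7⊕b12⊕b13⊕b14⊕b15⊕b20⊕b21⊕b22⊕b23⊕b28⊕b29⊕b30⊕b31 = 0⊕0⊕1⊕0⊕0⊕1⊕0⊕1⊕0⊕1⊕0⊕1⊕0⊕0⊕1⊕1 = 1
s8: b8⊕b9⊕b10⊕b11⊕b12⊕b13⊕b14⊕b15⊕b24⊕b25⊕b26⊕b27⊕b28⊕b29⊕b30⊕b31 = 1⊕1⊕0⊕1⊕0⊕1⊕0⊕1⊕0⊕1⊕0⊕1⊕0⊕0⊕1⊕1 = 1
s16: b16⊕b17⊕b18⊕b19⊕b20⊕b21⊕b22⊕b23⊕b24⊕b25⊕b26⊕b27⊕b28⊕b29⊕b30⊕b31 = 0⊕0⊕1⊕0⊕0⊕1⊕0⊕1⊕0⊕1⊕0⊕1⊕0⊕0⊕1⊕1 = 1
Syndrome (s16...s1) = 11111 → position 31.

31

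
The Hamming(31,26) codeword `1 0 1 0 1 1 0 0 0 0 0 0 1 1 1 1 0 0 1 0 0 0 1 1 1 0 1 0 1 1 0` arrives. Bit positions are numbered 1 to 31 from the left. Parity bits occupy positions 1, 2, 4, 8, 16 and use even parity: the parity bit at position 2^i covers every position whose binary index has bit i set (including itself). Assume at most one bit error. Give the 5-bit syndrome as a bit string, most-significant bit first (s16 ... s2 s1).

s1: b1⊕b3⊕b5⊕b7⊕b9⊕b11⊕b13⊕b15⊕b17⊕b19⊕b21⊕b23⊕b25⊕b27⊕b29⊕b31 = 1⊕1⊕1⊕0⊕0⊕0⊕1⊕1⊕0⊕1⊕0⊕1⊕1⊕1⊕1⊕0 = 0
s2: b2⊕b3⊕b6⊕b7⊕b10⊕b11⊕b14⊕b15⊕b18⊕b19⊕b22⊕b23⊕b26⊕b27⊕b30⊕b31 = 0⊕1⊕1⊕0⊕0⊕0⊕1⊕1⊕0⊕1⊕0⊕1⊕0⊕1⊕1⊕0 = 0
s4: b4⊕b5⊕b6⊕b7⊕b12⊕b13⊕b14⊕b15⊕b20⊕b21⊕b22⊕b23⊕b28⊕b29⊕b30⊕b31 = 0⊕1⊕1⊕0⊕0⊕1⊕1⊕1⊕0⊕0⊕0⊕1⊕0⊕1⊕1⊕0 = 0
s8: b8⊕b9⊕b10⊕b11⊕b12⊕b13⊕b14⊕b15⊕b24⊕b25⊕b26⊕b27⊕b28⊕b29⊕b30⊕b31 = 0⊕0⊕0⊕0⊕0⊕1⊕1⊕1⊕1⊕1⊕0⊕1⊕0⊕1⊕1⊕0 = 0
s16: b16⊕b17⊕b18⊕b19⊕b20⊕b21⊕b22⊕b23⊕b24⊕b25⊕b26⊕b27⊕b28⊕b29⊕b30⊕b31 = 1⊕0⊕0⊕1⊕0⊕0⊕0⊕1⊕1⊕1⊕0⊕1⊕0⊕1⊕1⊕0 = 0
Syndrome (s16...s1) = 00000 → position 0 (no error).

00000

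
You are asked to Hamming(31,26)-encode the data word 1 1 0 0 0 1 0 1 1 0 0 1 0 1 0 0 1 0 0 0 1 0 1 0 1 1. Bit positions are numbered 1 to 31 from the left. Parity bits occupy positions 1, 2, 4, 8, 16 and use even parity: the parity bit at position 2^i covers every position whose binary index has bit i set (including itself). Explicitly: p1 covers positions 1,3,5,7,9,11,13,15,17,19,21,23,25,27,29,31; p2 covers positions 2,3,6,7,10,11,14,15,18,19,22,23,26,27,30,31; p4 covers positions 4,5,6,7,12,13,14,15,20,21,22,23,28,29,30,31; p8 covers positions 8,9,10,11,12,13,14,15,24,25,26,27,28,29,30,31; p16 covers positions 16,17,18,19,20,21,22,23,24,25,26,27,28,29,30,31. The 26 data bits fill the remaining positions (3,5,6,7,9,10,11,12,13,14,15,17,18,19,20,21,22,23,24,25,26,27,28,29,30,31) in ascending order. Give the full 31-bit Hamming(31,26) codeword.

0111100101011001101001000101011

Place data bits at non-power-of-two positions: b3=1, b5=1, b6=0, b7=0, b9=0, b10=1, b11=0, b12=1, b13=1, b14=0, b15=0, b17=1, b18=0, b19=1, b20=0, b21=0, b22=1, b23=0, b24=0, b25=0, b26=1, b27=0, b28=1, b29=0, b30=1, b31=1.
p1 = XOR of data positions {3,5,7,9,11,13,15,17,19,21,23,25,27,29,31} = 1⊕1⊕0⊕0⊕0⊕1⊕0⊕1⊕1⊕0⊕0⊕0⊕0⊕0⊕1 = 0
p2 = XOR of data positions {3,6,7,10,11,14,15,18,19,22,23,26,27,30,31} = 1⊕0⊕0⊕1⊕0⊕0⊕0⊕0⊕1⊕1⊕0⊕1⊕0⊕1⊕1 = 1
p4 = XOR of data positions {5,6,7,12,13,14,15,20,21,22,23,28,29,30,31} = 1⊕0⊕0⊕1⊕1⊕0⊕0⊕0⊕0⊕1⊕0⊕1⊕0⊕1⊕1 = 1
p8 = XOR of data positions {9,10,11,12,13,14,15,24,25,26,27,28,29,30,31} = 0⊕1⊕0⊕1⊕1⊕0⊕0⊕0⊕0⊕1⊕0⊕1⊕0⊕1⊕1 = 1
p16 = XOR of data positions {17,18,19,20,21,22,23,24,25,26,27,28,29,30,31} = 1⊕0⊕1⊕0⊕0⊕1⊕0⊕0⊕0⊕1⊕0⊕1⊕0⊕1⊕1 = 1
Codeword b1..b31 = 0111100101011001101001000101011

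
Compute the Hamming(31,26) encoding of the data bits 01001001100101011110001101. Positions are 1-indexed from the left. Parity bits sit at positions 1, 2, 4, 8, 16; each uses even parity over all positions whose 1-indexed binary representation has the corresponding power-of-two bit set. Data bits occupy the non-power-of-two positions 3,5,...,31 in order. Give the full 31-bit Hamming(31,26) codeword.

Place data bits at non-power-of-two positions: b3=0, b5=1, b6=0, b7=0, b9=1, b10=0, b11=0, b12=1, b13=1, b14=0, b15=0, b17=1, b18=0, b19=1, b20=0, b21=1, b22=1, b23=1, b24=1, b25=0, b26=0, b27=0, b28=1, b29=1, b30=0, b31=1.
p1 = XOR of data positions {3,5,7,9,11,13,15,17,19,21,23,25,27,29,31} = 0⊕1⊕0⊕1⊕0⊕1⊕0⊕1⊕1⊕1⊕1⊕0⊕0⊕1⊕1 = 1
p2 = XOR of data positions {3,6,7,10,11,14,15,18,19,22,23,26,27,30,31} = 0⊕0⊕0⊕0⊕0⊕0⊕0⊕0⊕1⊕1⊕1⊕0⊕0⊕0⊕1 = 0
p4 = XOR of data positions {5,6,7,12,13,14,15,20,21,22,23,28,29,30,31} = 1⊕0⊕0⊕1⊕1⊕0⊕0⊕0⊕1⊕1⊕1⊕1⊕1⊕0⊕1 = 1
p8 = XOR of data positions {9,10,11,12,13,14,15,24,25,26,27,28,29,30,31} = 1⊕0⊕0⊕1⊕1⊕0⊕0⊕1⊕0⊕0⊕0⊕1⊕1⊕0⊕1 = 1
p16 = XOR of data positions {17,18,19,20,21,22,23,24,25,26,27,28,29,30,31} = 1⊕0⊕1⊕0⊕1⊕1⊕1⊕1⊕0⊕0⊕0⊕1⊕1⊕0⊕1 = 1
Codeword b1..b31 = 1001100110011001101011110001101

1001100110011001101011110001101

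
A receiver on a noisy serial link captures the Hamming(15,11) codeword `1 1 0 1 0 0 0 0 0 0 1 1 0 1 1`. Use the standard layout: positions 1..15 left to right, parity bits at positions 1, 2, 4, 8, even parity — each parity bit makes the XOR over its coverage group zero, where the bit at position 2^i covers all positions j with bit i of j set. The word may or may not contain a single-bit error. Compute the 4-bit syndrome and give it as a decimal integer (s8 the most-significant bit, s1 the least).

1

s1: b1⊕b3⊕b5⊕b7⊕b9⊕b11⊕b13⊕b15 = 1⊕0⊕0⊕0⊕0⊕1⊕0⊕1 = 1
s2: b2⊕b3⊕b6⊕b7⊕b10⊕b11⊕b14⊕b15 = 1⊕0⊕0⊕0⊕0⊕1⊕1⊕1 = 0
s4: b4⊕b5⊕b6⊕b7⊕b12⊕b13⊕b14⊕b15 = 1⊕0⊕0⊕0⊕1⊕0⊕1⊕1 = 0
s8: b8⊕b9⊕b10⊕b11⊕b12⊕b13⊕b14⊕b15 = 0⊕0⊕0⊕1⊕1⊕0⊕1⊕1 = 0
Syndrome (s8...s1) = 0001 → position 1.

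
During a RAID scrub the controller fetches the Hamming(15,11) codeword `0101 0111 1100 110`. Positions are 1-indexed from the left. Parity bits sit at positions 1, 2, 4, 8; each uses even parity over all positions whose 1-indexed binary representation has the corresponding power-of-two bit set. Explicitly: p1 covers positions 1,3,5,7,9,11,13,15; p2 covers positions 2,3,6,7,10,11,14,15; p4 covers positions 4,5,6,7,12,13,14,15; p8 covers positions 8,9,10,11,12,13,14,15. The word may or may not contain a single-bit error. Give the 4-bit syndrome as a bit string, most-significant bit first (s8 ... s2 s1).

1111

s1: b1⊕b3⊕b5⊕b7⊕b9⊕b11⊕b13⊕b15 = 0⊕0⊕0⊕1⊕1⊕0⊕1⊕0 = 1
s2: b2⊕b3⊕b6⊕b7⊕b10⊕b11⊕b14⊕b15 = 1⊕0⊕1⊕1⊕1⊕0⊕1⊕0 = 1
s4: b4⊕b5⊕b6⊕b7⊕b12⊕b13⊕b14⊕b15 = 1⊕0⊕1⊕1⊕0⊕1⊕1⊕0 = 1
s8: b8⊕b9⊕b10⊕b11⊕b12⊕b13⊕b14⊕b15 = 1⊕1⊕1⊕0⊕0⊕1⊕1⊕0 = 1
Syndrome (s8...s1) = 1111 → position 15.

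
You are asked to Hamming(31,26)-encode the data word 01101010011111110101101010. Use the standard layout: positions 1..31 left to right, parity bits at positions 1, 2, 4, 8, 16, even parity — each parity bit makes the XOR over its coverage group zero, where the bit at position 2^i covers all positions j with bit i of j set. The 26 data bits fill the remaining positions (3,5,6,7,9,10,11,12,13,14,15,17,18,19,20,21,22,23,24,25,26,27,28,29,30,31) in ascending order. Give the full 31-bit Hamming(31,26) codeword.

1101110010100110111110101101010

Place data bits at non-power-of-two positions: b3=0, b5=1, b6=1, b7=0, b9=1, b10=0, b11=1, b12=0, b13=0, b14=1, b15=1, b17=1, b18=1, b19=1, b20=1, b21=1, b22=0, b23=1, b24=0, b25=1, b26=1, b27=0, b28=1, b29=0, b30=1, b31=0.
p1 = XOR of data positions {3,5,7,9,11,13,15,17,19,21,23,25,27,29,31} = 0⊕1⊕0⊕1⊕1⊕0⊕1⊕1⊕1⊕1⊕1⊕1⊕0⊕0⊕0 = 1
p2 = XOR of data positions {3,6,7,10,11,14,15,18,19,22,23,26,27,30,31} = 0⊕1⊕0⊕0⊕1⊕1⊕1⊕1⊕1⊕0⊕1⊕1⊕0⊕1⊕0 = 1
p4 = XOR of data positions {5,6,7,12,13,14,15,20,21,22,23,28,29,30,31} = 1⊕1⊕0⊕0⊕0⊕1⊕1⊕1⊕1⊕0⊕1⊕1⊕0⊕1⊕0 = 1
p8 = XOR of data positions {9,10,11,12,13,14,15,24,25,26,27,28,29,30,31} = 1⊕0⊕1⊕0⊕0⊕1⊕1⊕0⊕1⊕1⊕0⊕1⊕0⊕1⊕0 = 0
p16 = XOR of data positions {17,18,19,20,21,22,23,24,25,26,27,28,29,30,31} = 1⊕1⊕1⊕1⊕1⊕0⊕1⊕0⊕1⊕1⊕0⊕1⊕0⊕1⊕0 = 0
Codeword b1..b31 = 1101110010100110111110101101010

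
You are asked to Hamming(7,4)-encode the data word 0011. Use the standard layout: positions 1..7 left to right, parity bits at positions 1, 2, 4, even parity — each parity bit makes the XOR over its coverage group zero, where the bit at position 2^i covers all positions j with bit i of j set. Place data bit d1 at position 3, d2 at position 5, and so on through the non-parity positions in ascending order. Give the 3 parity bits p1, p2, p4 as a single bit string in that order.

100

Place data bits at non-power-of-two positions: b3=0, b5=0, b6=1, b7=1.
p1 = XOR of data positions {3,5,7} = 0⊕0⊕1 = 1
p2 = XOR of data positions {3,6,7} = 0⊕1⊕1 = 0
p4 = XOR of data positions {5,6,7} = 0⊕1⊕1 = 0
Parity bits p1,p2,p4 = 100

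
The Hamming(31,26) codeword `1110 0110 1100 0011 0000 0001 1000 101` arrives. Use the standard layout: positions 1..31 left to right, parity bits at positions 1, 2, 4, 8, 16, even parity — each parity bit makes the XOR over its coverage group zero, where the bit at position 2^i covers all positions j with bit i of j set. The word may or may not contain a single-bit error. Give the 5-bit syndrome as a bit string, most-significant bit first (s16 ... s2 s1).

11110

s1: b1⊕b3⊕b5⊕b7⊕b9⊕b11⊕b13⊕b15⊕b17⊕b19⊕b21⊕b23⊕b25⊕b27⊕b29⊕b31 = 1⊕1⊕0⊕1⊕1⊕0⊕0⊕1⊕0⊕0⊕0⊕0⊕1⊕0⊕1⊕1 = 0
s2: b2⊕b3⊕b6⊕b7⊕b10⊕b11⊕b14⊕b15⊕b18⊕b19⊕b22⊕b23⊕b26⊕b27⊕b30⊕b31 = 1⊕1⊕1⊕1⊕1⊕0⊕0⊕1⊕0⊕0⊕0⊕0⊕0⊕0⊕0⊕1 = 1
s4: b4⊕b5⊕b6⊕b7⊕b12⊕b13⊕b14⊕b15⊕b20⊕b21⊕b22⊕b23⊕b28⊕b29⊕b30⊕b31 = 0⊕0⊕1⊕1⊕0⊕0⊕0⊕1⊕0⊕0⊕0⊕0⊕0⊕1⊕0⊕1 = 1
s8: b8⊕b9⊕b10⊕b11⊕b12⊕b13⊕b14⊕b15⊕b24⊕b25⊕b26⊕b27⊕b28⊕b29⊕b30⊕b31 = 0⊕1⊕1⊕0⊕0⊕0⊕0⊕1⊕1⊕1⊕0⊕0⊕0⊕1⊕0⊕1 = 1
s16: b16⊕b17⊕b18⊕b19⊕b20⊕b21⊕b22⊕b23⊕b24⊕b25⊕b26⊕b27⊕b28⊕b29⊕b30⊕b31 = 1⊕0⊕0⊕0⊕0⊕0⊕0⊕0⊕1⊕1⊕0⊕0⊕0⊕1⊕0⊕1 = 1
Syndrome (s16...s1) = 11110 → position 30.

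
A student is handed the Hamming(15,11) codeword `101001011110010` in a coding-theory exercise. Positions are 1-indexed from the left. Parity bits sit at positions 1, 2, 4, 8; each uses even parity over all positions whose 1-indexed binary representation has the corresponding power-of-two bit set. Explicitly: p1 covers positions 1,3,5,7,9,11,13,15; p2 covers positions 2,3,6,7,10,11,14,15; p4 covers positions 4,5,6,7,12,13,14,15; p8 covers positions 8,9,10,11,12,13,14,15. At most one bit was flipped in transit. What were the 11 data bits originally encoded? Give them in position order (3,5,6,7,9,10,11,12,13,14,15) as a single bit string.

10101010010

s1: b1⊕b3⊕b5⊕b7⊕b9⊕b11⊕b13⊕b15 = 1⊕1⊕0⊕0⊕1⊕1⊕0⊕0 = 0
s2: b2⊕b3⊕b6⊕b7⊕b10⊕b11⊕b14⊕b15 = 0⊕1⊕1⊕0⊕1⊕1⊕1⊕0 = 1
s4: b4⊕b5⊕b6⊕b7⊕b12⊕b13⊕b14⊕b15 = 0⊕0⊕1⊕0⊕0⊕0⊕1⊕0 = 0
s8: b8⊕b9⊕b10⊕b11⊕b12⊕b13⊕b14⊕b15 = 1⊕1⊕1⊕1⊕0⊕0⊕1⊕0 = 1
Syndrome (s8...s1) = 1010 → position 10.
Flip bit 10: corrected codeword = 101001011010010
Data bits at positions 3,5,6,7,9,10,11,12,13,14,15: 10101010010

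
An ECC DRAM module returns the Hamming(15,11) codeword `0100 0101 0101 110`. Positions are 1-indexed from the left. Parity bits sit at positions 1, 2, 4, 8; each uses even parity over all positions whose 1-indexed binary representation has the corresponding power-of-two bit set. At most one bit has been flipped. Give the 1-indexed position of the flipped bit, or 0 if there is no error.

s1: b1⊕b3⊕b5⊕b7⊕b9⊕b11⊕b13⊕b15 = 0⊕0⊕0⊕0⊕0⊕0⊕1⊕0 = 1
s2: b2⊕b3⊕b6⊕b7⊕b10⊕b11⊕b14⊕b15 = 1⊕0⊕1⊕0⊕1⊕0⊕1⊕0 = 0
s4: b4⊕b5⊕b6⊕b7⊕b12⊕b13⊕b14⊕b15 = 0⊕0⊕1⊕0⊕1⊕1⊕1⊕0 = 0
s8: b8⊕b9⊕b10⊕b11⊕b12⊕b13⊕b14⊕b15 = 1⊕0⊕1⊕0⊕1⊕1⊕1⊕0 = 1
Syndrome (s8...s1) = 1001 → position 9.

9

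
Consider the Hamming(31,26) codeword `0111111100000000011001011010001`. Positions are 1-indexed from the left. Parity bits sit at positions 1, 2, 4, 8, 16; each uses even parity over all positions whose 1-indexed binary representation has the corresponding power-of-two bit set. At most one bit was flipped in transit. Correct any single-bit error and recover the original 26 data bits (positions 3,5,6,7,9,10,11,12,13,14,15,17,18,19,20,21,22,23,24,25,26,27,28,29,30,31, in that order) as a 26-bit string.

s1: b1⊕b3⊕b5⊕b7⊕b9⊕b11⊕b13⊕b15⊕b17⊕b19⊕b21⊕b23⊕b25⊕b27⊕b29⊕b31 = 0⊕1⊕1⊕1⊕0⊕0⊕0⊕0⊕0⊕1⊕0⊕0⊕1⊕1⊕0⊕1 = 1
s2: b2⊕b3⊕b6⊕b7⊕b10⊕b11⊕b14⊕b15⊕b18⊕b19⊕b22⊕b23⊕b26⊕b27⊕b30⊕b31 = 1⊕1⊕1⊕1⊕0⊕0⊕0⊕0⊕1⊕1⊕1⊕0⊕0⊕1⊕0⊕1 = 1
s4: b4⊕b5⊕b6⊕b7⊕b12⊕b13⊕b14⊕b15⊕b20⊕b21⊕b22⊕b23⊕b28⊕b29⊕b30⊕b31 = 1⊕1⊕1⊕1⊕0⊕0⊕0⊕0⊕0⊕0⊕1⊕0⊕0⊕0⊕0⊕1 = 0
s8: b8⊕b9⊕b10⊕b11⊕b12⊕b13⊕b14⊕b15⊕b24⊕b25⊕b26⊕b27⊕b28⊕b29⊕b30⊕b31 = 1⊕0⊕0⊕0⊕0⊕0⊕0⊕0⊕1⊕1⊕0⊕1⊕0⊕0⊕0⊕1 = 1
s16: b16⊕b17⊕b18⊕b19⊕b20⊕b21⊕b22⊕b23⊕b24⊕b25⊕b26⊕b27⊕b28⊕b29⊕b30⊕b31 = 0⊕0⊕1⊕1⊕0⊕0⊕1⊕0⊕1⊕1⊕0⊕1⊕0⊕0⊕0⊕1 = 1
Syndrome (s16...s1) = 11011 → position 27.
Flip bit 27: corrected codeword = 0111111100000000011001011000001
Data bits at positions 3,5,6,7,9,10,11,12,13,14,15,17,18,19,20,21,22,23,24,25,26,27,28,29,30,31: 11110000000011001011000001

11110000000011001011000001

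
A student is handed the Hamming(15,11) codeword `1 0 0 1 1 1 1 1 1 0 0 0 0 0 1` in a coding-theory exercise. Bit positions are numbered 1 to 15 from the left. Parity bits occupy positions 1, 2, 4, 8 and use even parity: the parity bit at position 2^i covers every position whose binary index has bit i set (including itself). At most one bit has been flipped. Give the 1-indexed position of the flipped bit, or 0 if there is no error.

s1: b1⊕b3⊕b5⊕b7⊕b9⊕b11⊕b13⊕b15 = 1⊕0⊕1⊕1⊕1⊕0⊕0⊕1 = 1
s2: b2⊕b3⊕b6⊕b7⊕b10⊕b11⊕b14⊕b15 = 0⊕0⊕1⊕1⊕0⊕0⊕0⊕1 = 1
s4: b4⊕b5⊕b6⊕b7⊕b12⊕b13⊕b14⊕b15 = 1⊕1⊕1⊕1⊕0⊕0⊕0⊕1 = 1
s8: b8⊕b9⊕b10⊕b11⊕b12⊕b13⊕b14⊕b15 = 1⊕1⊕0⊕0⊕0⊕0⊕0⊕1 = 1
Syndrome (s8...s1) = 1111 → position 15.

15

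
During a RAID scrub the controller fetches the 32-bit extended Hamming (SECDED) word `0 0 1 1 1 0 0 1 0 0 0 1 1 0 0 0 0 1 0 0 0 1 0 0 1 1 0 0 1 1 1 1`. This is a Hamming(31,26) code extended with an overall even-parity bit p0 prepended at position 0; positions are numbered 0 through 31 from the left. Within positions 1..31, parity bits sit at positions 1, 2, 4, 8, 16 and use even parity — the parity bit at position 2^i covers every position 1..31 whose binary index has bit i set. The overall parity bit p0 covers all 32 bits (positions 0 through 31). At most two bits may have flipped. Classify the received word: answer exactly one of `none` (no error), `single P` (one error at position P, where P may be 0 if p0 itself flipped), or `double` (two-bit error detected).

none

s1: b1⊕b3⊕b5⊕b7⊕b9⊕b11⊕b13⊕b15⊕b17⊕b19⊕b21⊕b23⊕b25⊕b27⊕b29⊕b31 = 0⊕1⊕0⊕1⊕0⊕1⊕0⊕0⊕1⊕0⊕1⊕0⊕1⊕0⊕1⊕1 = 0
s2: b2⊕b3⊕b6⊕b7⊕b10⊕b11⊕b14⊕b15⊕b18⊕b19⊕b22⊕b23⊕b26⊕b27⊕b30⊕b31 = 1⊕1⊕0⊕1⊕0⊕1⊕0⊕0⊕0⊕0⊕0⊕0⊕0⊕0⊕1⊕1 = 0
s4: b4⊕b5⊕b6⊕b7⊕b12⊕b13⊕b14⊕b15⊕b20⊕b21⊕b22⊕b23⊕b28⊕b29⊕b30⊕b31 = 1⊕0⊕0⊕1⊕1⊕0⊕0⊕0⊕0⊕1⊕0⊕0⊕1⊕1⊕1⊕1 = 0
s8: b8⊕b9⊕b10⊕b11⊕b12⊕b13⊕b14⊕b15⊕b24⊕b25⊕b26⊕b27⊕b28⊕b29⊕b30⊕b31 = 0⊕0⊕0⊕1⊕1⊕0⊕0⊕0⊕1⊕1⊕0⊕0⊕1⊕1⊕1⊕1 = 0
s16: b16⊕b17⊕b18⊕b19⊕b20⊕b21⊕b22⊕b23⊕b24⊕b25⊕b26⊕b27⊕b28⊕b29⊕b30⊕b31 = 0⊕1⊕0⊕0⊕0⊕1⊕0⊕0⊕1⊕1⊕0⊕0⊕1⊕1⊕1⊕1 = 0
Syndrome (s16...s1) = 00000 → position 0 (no error).
Overall parity (XOR of all 32 bits, including p0): 0⊕0⊕1⊕1⊕1⊕0⊕0⊕1⊕0⊕0⊕0⊕1⊕1⊕0⊕0⊕0⊕0⊕1⊕0⊕0⊕0⊕1⊕0⊕0⊕1⊕1⊕0⊕0⊕1⊕1⊕1⊕1 = 0
Overall=0, syndrome position=0 → no error.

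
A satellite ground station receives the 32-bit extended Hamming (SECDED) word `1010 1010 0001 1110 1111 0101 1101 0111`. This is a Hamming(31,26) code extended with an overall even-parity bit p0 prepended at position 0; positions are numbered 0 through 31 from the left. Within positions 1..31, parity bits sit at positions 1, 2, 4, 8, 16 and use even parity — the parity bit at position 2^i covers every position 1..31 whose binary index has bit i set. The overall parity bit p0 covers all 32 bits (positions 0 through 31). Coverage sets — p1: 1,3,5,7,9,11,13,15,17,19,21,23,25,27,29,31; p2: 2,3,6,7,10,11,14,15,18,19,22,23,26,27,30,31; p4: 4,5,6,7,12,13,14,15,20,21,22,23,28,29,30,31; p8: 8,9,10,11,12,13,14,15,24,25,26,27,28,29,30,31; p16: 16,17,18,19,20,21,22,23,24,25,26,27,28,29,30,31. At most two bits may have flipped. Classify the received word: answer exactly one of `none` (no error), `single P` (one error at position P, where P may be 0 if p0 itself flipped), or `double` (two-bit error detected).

none

s1: b1⊕b3⊕b5⊕b7⊕b9⊕b11⊕b13⊕b15⊕b17⊕b19⊕b21⊕b23⊕b25⊕b27⊕b29⊕b31 = 0⊕0⊕0⊕0⊕0⊕1⊕1⊕0⊕1⊕1⊕1⊕1⊕1⊕1⊕1⊕1 = 0
s2: b2⊕b3⊕b6⊕b7⊕b10⊕b11⊕b14⊕b15⊕b18⊕b19⊕b22⊕b23⊕b26⊕b27⊕b30⊕b31 = 1⊕0⊕1⊕0⊕0⊕1⊕1⊕0⊕1⊕1⊕0⊕1⊕0⊕1⊕1⊕1 = 0
s4: b4⊕b5⊕b6⊕b7⊕b12⊕b13⊕b14⊕b15⊕b20⊕b21⊕b22⊕b23⊕b28⊕b29⊕b30⊕b31 = 1⊕0⊕1⊕0⊕1⊕1⊕1⊕0⊕0⊕1⊕0⊕1⊕0⊕1⊕1⊕1 = 0
s8: b8⊕b9⊕b10⊕b11⊕b12⊕b13⊕b14⊕b15⊕b24⊕b25⊕b26⊕b27⊕b28⊕b29⊕b30⊕b31 = 0⊕0⊕0⊕1⊕1⊕1⊕1⊕0⊕1⊕1⊕0⊕1⊕0⊕1⊕1⊕1 = 0
s16: b16⊕b17⊕b18⊕b19⊕b20⊕b21⊕b22⊕b23⊕b24⊕b25⊕b26⊕b27⊕b28⊕b29⊕b30⊕b31 = 1⊕1⊕1⊕1⊕0⊕1⊕0⊕1⊕1⊕1⊕0⊕1⊕0⊕1⊕1⊕1 = 0
Syndrome (s16...s1) = 00000 → position 0 (no error).
Overall parity (XOR of all 32 bits, including p0): 1⊕0⊕1⊕0⊕1⊕0⊕1⊕0⊕0⊕0⊕0⊕1⊕1⊕1⊕1⊕0⊕1⊕1⊕1⊕1⊕0⊕1⊕0⊕1⊕1⊕1⊕0⊕1⊕0⊕1⊕1⊕1 = 0
Overall=0, syndrome position=0 → no error.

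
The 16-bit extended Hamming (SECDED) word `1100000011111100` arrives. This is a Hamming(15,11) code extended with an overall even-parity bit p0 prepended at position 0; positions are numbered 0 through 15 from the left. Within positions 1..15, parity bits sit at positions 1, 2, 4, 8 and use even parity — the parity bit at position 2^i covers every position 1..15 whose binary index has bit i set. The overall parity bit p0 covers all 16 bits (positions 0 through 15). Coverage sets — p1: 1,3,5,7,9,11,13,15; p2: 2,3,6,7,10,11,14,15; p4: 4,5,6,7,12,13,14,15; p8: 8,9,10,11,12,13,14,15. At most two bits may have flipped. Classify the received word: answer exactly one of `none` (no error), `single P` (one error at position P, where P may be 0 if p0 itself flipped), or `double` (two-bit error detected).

s1: b1⊕b3⊕b5⊕b7⊕b9⊕b11⊕b13⊕b15 = 1⊕0⊕0⊕0⊕1⊕1⊕1⊕0 = 0
s2: b2⊕b3⊕b6⊕b7⊕b10⊕b11⊕b14⊕b15 = 0⊕0⊕0⊕0⊕1⊕1⊕0⊕0 = 0
s4: b4⊕b5⊕b6⊕b7⊕b12⊕b13⊕b14⊕b15 = 0⊕0⊕0⊕0⊕1⊕1⊕0⊕0 = 0
s8: b8⊕b9⊕b10⊕b11⊕b12⊕b13⊕b14⊕b15 = 1⊕1⊕1⊕1⊕1⊕1⊕0⊕0 = 0
Syndrome (s8...s1) = 0000 → position 0 (no error).
Overall parity (XOR of all 16 bits, including p0): 1⊕1⊕0⊕0⊕0⊕0⊕0⊕0⊕1⊕1⊕1⊕1⊕1⊕1⊕0⊕0 = 0
Overall=0, syndrome position=0 → no error.

none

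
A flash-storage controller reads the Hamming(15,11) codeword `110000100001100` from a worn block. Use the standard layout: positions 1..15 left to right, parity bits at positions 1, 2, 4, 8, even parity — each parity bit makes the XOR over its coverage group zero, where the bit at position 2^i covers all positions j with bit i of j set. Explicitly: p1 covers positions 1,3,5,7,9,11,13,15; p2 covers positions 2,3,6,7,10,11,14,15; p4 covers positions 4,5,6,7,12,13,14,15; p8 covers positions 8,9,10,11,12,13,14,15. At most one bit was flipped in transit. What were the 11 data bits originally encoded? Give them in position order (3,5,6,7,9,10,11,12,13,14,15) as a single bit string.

s1: b1⊕b3⊕b5⊕b7⊕b9⊕b11⊕b13⊕b15 = 1⊕0⊕0⊕1⊕0⊕0⊕1⊕0 = 1
s2: b2⊕b3⊕b6⊕b7⊕b10⊕b11⊕b14⊕b15 = 1⊕0⊕0⊕1⊕0⊕0⊕0⊕0 = 0
s4: b4⊕b5⊕b6⊕b7⊕b12⊕b13⊕b14⊕b15 = 0⊕0⊕0⊕1⊕1⊕1⊕0⊕0 = 1
s8: b8⊕b9⊕b10⊕b11⊕b12⊕b13⊕b14⊕b15 = 0⊕0⊕0⊕0⊕1⊕1⊕0⊕0 = 0
Syndrome (s8...s1) = 0101 → position 5.
Flip bit 5: corrected codeword = 110010100001100
Data bits at positions 3,5,6,7,9,10,11,12,13,14,15: 01010001100

01010001100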